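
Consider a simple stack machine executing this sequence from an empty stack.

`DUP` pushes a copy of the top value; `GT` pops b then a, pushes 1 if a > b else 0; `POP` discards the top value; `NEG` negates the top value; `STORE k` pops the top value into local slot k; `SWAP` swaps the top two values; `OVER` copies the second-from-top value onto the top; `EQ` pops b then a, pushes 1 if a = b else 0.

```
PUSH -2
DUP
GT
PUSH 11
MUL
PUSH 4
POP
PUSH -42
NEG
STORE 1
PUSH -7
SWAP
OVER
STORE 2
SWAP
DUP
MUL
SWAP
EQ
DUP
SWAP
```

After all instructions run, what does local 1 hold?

42

PUSH -2  → -2
DUP      → -2 -2
GT       → 0
PUSH 11  → 0 11
MUL      → 0
PUSH 4   → 0 4
POP      → 0
PUSH -42 → 0 -42
NEG      → 0 42
STORE 1  → 0
PUSH -7  → 0 -7
SWAP     → -7 0
OVER     → -7 0 -7
STORE 2  → -7 0
SWAP     → 0 -7
DUP      → 0 -7 -7
MUL      → 0 49
SWAP     → 49 0
EQ       → 0
DUP      → 0 0
SWAP     → 0 0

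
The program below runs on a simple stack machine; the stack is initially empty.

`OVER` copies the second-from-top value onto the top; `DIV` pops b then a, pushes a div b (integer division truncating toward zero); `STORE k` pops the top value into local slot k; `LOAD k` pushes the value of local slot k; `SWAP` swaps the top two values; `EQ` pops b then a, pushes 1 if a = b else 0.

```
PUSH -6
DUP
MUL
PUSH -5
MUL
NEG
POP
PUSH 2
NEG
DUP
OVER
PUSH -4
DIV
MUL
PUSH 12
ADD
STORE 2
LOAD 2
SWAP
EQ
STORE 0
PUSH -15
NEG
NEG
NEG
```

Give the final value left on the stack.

15

PUSH -6   -6
DUP       -6 -6
MUL       36
PUSH -5   36 -5
MUL       -180
NEG       180
POP       (empty)
PUSH 2    2
NEG       -2
DUP       -2 -2
OVER      -2 -2 -2
PUSH -4   -2 -2 -2 -4
DIV       -2 -2 0
MUL       -2 0
PUSH 12   -2 0 12
ADD       -2 12
STORE 2   -2
LOAD 2    -2 12
SWAP      12 -2
EQ        0
STORE 0   (empty)
PUSH -15  -15
NEG       15
NEG       -15
NEG       15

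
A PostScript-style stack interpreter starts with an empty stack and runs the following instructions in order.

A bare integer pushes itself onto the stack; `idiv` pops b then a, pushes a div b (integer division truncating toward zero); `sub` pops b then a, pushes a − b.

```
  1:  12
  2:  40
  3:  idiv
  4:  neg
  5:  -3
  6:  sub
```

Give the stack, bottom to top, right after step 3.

[0]

12   → [12]
40   → [12, 40]
idiv → [0]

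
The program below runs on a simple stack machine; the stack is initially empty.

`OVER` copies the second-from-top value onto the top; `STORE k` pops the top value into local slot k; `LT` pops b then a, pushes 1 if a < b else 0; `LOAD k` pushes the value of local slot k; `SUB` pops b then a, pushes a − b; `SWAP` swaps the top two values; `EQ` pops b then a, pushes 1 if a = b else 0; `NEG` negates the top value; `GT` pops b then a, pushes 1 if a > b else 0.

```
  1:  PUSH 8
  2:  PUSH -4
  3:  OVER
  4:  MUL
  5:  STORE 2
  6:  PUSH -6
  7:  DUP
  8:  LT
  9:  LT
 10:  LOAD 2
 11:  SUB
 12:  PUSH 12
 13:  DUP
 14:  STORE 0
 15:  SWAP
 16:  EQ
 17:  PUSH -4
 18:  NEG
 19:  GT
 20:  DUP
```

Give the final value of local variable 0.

PUSH 8  -> [8]
PUSH -4 -> [8, -4]
OVER    -> [8, -4, 8]
MUL     -> [8, -32]
STORE 2 -> [8]
PUSH -6 -> [8, -6]
DUP     -> [8, -6, -6]
LT      -> [8, 0]
LT      -> [0]
LOAD 2  -> [0, -32]
SUB     -> [32]
PUSH 12 -> [32, 12]
DUP     -> [32, 12, 12]
STORE 0 -> [32, 12]
SWAP    -> [12, 32]
EQ      -> [0]
PUSH -4 -> [0, -4]
NEG     -> [0, 4]
GT      -> [0]
DUP     -> [0, 0]

12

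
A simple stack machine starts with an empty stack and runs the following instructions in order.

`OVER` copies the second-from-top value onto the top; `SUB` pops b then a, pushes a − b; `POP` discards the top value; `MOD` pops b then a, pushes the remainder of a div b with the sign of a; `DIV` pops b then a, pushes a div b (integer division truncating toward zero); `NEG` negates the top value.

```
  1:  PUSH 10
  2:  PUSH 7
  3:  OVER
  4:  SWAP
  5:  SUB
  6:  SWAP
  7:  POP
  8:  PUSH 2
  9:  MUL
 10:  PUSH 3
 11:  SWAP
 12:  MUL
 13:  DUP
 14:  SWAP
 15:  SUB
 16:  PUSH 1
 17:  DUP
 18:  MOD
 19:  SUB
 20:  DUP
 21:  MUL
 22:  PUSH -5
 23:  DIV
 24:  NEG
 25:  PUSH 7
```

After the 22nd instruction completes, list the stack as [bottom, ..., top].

[0, -5]

PUSH 10 -> 10
PUSH 7  -> 10 7
OVER    -> 10 7 10
SWAP    -> 10 10 7
SUB     -> 10 3
SWAP    -> 3 10
POP     -> 3
PUSH 2  -> 3 2
MUL     -> 6
PUSH 3  -> 6 3
SWAP    -> 3 6
MUL     -> 18
DUP     -> 18 18
SWAP    -> 18 18
SUB     -> 0
PUSH 1  -> 0 1
DUP     -> 0 1 1
MOD     -> 0 0
SUB     -> 0
DUP     -> 0 0
MUL     -> 0
PUSH -5 -> 0 -5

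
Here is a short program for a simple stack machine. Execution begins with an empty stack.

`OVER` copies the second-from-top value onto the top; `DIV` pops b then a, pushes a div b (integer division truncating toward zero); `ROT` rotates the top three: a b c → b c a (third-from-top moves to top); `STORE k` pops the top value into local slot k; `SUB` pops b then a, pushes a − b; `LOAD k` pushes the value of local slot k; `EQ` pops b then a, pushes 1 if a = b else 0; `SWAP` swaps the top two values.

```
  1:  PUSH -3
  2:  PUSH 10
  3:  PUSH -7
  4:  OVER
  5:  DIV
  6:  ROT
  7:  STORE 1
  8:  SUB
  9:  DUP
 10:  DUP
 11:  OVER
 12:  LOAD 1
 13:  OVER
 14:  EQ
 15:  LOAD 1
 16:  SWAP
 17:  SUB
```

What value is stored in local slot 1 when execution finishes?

PUSH -3  [-3]
PUSH 10  [-3, 10]
PUSH -7  [-3, 10, -7]
OVER     [-3, 10, -7, 10]
DIV      [-3, 10, 0]
ROT      [10, 0, -3]
STORE 1  [10, 0]
SUB      [10]
DUP      [10, 10]
DUP      [10, 10, 10]
OVER     [10, 10, 10, 10]
LOAD 1   [10, 10, 10, 10, -3]
OVER     [10, 10, 10, 10, -3, 10]
EQ       [10, 10, 10, 10, 0]
LOAD 1   [10, 10, 10, 10, 0, -3]
SWAP     [10, 10, 10, 10, -3, 0]
SUB      [10, 10, 10, 10, -3]

-3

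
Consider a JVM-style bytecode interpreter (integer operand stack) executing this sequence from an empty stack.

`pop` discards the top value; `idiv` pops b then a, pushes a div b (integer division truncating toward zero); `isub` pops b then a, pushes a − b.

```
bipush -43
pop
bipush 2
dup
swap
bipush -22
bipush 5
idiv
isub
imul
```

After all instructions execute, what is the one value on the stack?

bipush -43 → [-43]
pop        → []
bipush 2   → [2]
dup        → [2, 2]
swap       → [2, 2]
bipush -22 → [2, 2, -22]
bipush 5   → [2, 2, -22, 5]
idiv       → [2, 2, -4]
isub       → [2, 6]
imul       → [12]

12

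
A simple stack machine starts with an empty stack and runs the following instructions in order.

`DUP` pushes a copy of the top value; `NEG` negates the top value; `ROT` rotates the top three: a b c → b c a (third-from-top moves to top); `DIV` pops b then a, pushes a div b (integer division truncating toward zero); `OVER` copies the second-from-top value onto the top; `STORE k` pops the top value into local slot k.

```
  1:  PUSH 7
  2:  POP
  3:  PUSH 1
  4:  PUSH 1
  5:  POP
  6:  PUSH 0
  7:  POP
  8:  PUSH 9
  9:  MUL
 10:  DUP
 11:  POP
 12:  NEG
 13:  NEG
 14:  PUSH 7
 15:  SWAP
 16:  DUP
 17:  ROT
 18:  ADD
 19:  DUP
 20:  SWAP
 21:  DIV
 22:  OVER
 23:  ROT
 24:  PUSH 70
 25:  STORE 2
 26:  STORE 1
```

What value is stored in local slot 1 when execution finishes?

PUSH 7  -> [7]
POP     -> []
PUSH 1  -> [1]
PUSH 1  -> [1, 1]
POP     -> [1]
PUSH 0  -> [1, 0]
POP     -> [1]
PUSH 9  -> [1, 9]
MUL     -> [9]
DUP     -> [9, 9]
POP     -> [9]
NEG     -> [-9]
NEG     -> [9]
PUSH 7  -> [9, 7]
SWAP    -> [7, 9]
DUP     -> [7, 9, 9]
ROT     -> [9, 9, 7]
ADD     -> [9, 16]
DUP     -> [9, 16, 16]
SWAP    -> [9, 16, 16]
DIV     -> [9, 1]
OVER    -> [9, 1, 9]
ROT     -> [1, 9, 9]
PUSH 70 -> [1, 9, 9, 70]
STORE 2 -> [1, 9, 9]
STORE 1 -> [1, 9]

9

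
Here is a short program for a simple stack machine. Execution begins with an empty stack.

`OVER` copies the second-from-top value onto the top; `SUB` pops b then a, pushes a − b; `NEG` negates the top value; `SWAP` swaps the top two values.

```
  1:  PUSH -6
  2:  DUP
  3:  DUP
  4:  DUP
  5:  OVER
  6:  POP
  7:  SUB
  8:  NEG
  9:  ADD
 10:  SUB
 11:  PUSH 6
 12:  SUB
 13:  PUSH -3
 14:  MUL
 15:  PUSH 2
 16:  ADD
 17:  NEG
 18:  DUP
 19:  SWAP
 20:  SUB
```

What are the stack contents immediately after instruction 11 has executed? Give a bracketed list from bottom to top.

[0, 6]

PUSH -6 : [-6]
DUP     : [-6, -6]
DUP     : [-6, -6, -6]
DUP     : [-6, -6, -6, -6]
OVER    : [-6, -6, -6, -6, -6]
POP     : [-6, -6, -6, -6]
SUB     : [-6, -6, 0]
NEG     : [-6, -6, 0]
ADD     : [-6, -6]
SUB     : [0]
PUSH 6  : [0, 6]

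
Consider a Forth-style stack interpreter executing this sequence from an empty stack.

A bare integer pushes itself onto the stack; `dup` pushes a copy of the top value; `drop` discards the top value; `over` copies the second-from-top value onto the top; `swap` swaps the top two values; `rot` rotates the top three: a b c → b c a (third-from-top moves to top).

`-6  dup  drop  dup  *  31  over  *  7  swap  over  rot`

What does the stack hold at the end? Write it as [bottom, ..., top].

-6   → [-6]
dup  → [-6, -6]
drop → [-6]
dup  → [-6, -6]
*    → [36]
31   → [36, 31]
over → [36, 31, 36]
*    → [36, 1116]
7    → [36, 1116, 7]
swap → [36, 7, 1116]
over → [36, 7, 1116, 7]
rot  → [36, 1116, 7, 7]

[36, 1116, 7, 7]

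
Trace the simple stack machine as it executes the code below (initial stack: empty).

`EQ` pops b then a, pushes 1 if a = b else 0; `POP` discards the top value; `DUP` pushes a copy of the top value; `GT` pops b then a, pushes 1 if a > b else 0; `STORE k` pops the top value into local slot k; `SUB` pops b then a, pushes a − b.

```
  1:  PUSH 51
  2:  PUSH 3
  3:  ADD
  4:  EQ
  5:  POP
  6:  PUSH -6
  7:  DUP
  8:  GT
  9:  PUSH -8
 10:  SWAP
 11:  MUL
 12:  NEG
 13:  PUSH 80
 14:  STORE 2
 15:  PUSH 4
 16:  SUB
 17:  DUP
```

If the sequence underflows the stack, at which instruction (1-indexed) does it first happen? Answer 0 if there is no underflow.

4

PUSH 51  51
PUSH 3   51 3
ADD      54
EQ  — needs 2 operands, stack has 1 → underflow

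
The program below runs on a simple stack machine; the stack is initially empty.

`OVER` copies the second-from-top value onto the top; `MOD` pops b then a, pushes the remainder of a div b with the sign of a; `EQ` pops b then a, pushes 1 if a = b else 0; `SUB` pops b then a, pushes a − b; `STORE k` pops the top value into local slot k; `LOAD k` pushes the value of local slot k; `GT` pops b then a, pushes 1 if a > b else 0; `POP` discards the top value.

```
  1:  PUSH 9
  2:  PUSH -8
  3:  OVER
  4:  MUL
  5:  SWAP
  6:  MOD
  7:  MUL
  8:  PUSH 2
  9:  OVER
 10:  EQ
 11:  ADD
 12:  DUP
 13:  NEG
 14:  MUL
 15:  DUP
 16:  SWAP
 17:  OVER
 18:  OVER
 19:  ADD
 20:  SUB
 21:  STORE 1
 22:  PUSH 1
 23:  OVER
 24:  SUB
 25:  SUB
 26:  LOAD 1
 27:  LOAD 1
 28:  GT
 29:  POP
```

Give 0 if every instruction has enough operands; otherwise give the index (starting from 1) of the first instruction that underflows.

PUSH 9   9
PUSH -8  9 -8
OVER     9 -8 9
MUL      9 -72
SWAP     -72 9
MOD      0
MUL  — needs 2 operands, stack has 1 → underflow

7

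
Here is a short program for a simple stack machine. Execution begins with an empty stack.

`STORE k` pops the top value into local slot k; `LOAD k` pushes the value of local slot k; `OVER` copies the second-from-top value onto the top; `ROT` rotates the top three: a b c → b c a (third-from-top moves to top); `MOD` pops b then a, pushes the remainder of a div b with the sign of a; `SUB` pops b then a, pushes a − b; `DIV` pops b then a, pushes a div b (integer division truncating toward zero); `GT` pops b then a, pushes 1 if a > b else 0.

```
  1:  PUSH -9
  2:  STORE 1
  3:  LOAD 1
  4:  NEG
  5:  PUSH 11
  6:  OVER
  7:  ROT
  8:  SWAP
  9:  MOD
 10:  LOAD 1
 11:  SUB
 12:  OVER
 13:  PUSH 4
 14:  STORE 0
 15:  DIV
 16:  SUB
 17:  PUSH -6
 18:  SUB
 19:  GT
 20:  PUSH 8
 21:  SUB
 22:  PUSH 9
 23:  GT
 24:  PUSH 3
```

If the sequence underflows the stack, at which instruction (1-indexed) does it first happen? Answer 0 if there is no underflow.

19

PUSH -9 → -9
STORE 1 → (empty)
LOAD 1  → -9
NEG     → 9
PUSH 11 → 9 11
OVER    → 9 11 9
ROT     → 11 9 9
SWAP    → 11 9 9
MOD     → 11 0
LOAD 1  → 11 0 -9
SUB     → 11 9
OVER    → 11 9 11
PUSH 4  → 11 9 11 4
STORE 0 → 11 9 11
DIV     → 11 0
SUB     → 11
PUSH -6 → 11 -6
SUB     → 17
GT  — needs 2 operands, stack has 1 → underflow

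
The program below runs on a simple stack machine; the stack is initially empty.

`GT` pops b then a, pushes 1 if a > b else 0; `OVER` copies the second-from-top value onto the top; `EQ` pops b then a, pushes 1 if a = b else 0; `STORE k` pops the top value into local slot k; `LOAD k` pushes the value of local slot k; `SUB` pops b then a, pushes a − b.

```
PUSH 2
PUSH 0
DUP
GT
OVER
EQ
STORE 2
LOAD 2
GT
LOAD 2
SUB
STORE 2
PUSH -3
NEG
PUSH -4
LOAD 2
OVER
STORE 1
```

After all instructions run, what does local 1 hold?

PUSH 2  : 2
PUSH 0  : 2 0
DUP     : 2 0 0
GT      : 2 0
OVER    : 2 0 2
EQ      : 2 0
STORE 2 : 2
LOAD 2  : 2 0
GT      : 1
LOAD 2  : 1 0
SUB     : 1
STORE 2 : (empty)
PUSH -3 : -3
NEG     : 3
PUSH -4 : 3 -4
LOAD 2  : 3 -4 1
OVER    : 3 -4 1 -4
STORE 1 : 3 -4 1

-4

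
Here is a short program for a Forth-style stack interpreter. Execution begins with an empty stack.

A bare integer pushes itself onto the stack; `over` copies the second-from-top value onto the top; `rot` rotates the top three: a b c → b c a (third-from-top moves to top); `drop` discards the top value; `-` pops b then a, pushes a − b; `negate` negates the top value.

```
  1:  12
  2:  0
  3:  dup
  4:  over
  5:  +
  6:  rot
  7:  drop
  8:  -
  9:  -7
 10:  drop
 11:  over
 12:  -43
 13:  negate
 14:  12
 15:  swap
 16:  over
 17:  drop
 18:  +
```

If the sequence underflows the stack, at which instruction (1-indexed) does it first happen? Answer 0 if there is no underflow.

11

12   -> [12]
0    -> [12, 0]
dup  -> [12, 0, 0]
over -> [12, 0, 0, 0]
+    -> [12, 0, 0]
rot  -> [0, 0, 12]
drop -> [0, 0]
-    -> [0]
-7   -> [0, -7]
drop -> [0]
over  — needs 2 operands, stack has 1 → underflow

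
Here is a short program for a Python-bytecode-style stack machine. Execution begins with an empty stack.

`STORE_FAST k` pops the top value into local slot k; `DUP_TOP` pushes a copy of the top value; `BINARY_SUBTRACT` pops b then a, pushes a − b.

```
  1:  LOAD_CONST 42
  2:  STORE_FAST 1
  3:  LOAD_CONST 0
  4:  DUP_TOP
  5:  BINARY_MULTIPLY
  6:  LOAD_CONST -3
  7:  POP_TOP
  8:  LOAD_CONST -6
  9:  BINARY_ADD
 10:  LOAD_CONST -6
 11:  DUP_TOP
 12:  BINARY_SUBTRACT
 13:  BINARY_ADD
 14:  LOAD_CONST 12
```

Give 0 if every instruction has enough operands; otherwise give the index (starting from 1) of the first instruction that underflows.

LOAD_CONST 42   → [42]
STORE_FAST 1    → []
LOAD_CONST 0    → [0]
DUP_TOP         → [0, 0]
BINARY_MULTIPLY → [0]
LOAD_CONST -3   → [0, -3]
POP_TOP         → [0]
LOAD_CONST -6   → [0, -6]
BINARY_ADD      → [-6]
LOAD_CONST -6   → [-6, -6]
DUP_TOP         → [-6, -6, -6]
BINARY_SUBTRACT → [-6, 0]
BINARY_ADD      → [-6]
LOAD_CONST 12   → [-6, 12]

0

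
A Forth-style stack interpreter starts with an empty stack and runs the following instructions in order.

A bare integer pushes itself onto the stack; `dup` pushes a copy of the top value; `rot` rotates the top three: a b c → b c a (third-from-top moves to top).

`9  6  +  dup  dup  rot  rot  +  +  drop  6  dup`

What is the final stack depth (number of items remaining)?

9    → [9]
6    → [9, 6]
+    → [15]
dup  → [15, 15]
dup  → [15, 15, 15]
rot  → [15, 15, 15]
rot  → [15, 15, 15]
+    → [15, 30]
+    → [45]
drop → []
6    → [6]
dup  → [6, 6]

2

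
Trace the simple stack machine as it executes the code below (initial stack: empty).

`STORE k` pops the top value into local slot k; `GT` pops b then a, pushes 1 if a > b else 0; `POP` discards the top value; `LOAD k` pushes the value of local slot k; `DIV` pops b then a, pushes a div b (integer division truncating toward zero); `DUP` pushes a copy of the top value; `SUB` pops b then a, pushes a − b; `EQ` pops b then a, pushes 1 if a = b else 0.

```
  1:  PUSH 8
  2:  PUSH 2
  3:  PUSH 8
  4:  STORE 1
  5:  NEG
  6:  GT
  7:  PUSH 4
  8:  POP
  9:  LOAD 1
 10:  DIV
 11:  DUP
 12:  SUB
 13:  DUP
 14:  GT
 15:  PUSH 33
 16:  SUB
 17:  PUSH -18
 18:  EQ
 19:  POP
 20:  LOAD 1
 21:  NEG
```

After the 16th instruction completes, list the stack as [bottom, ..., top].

[-33]

PUSH 8  : [8]
PUSH 2  : [8, 2]
PUSH 8  : [8, 2, 8]
STORE 1 : [8, 2]
NEG     : [8, -2]
GT      : [1]
PUSH 4  : [1, 4]
POP     : [1]
LOAD 1  : [1, 8]
DIV     : [0]
DUP     : [0, 0]
SUB     : [0]
DUP     : [0, 0]
GT      : [0]
PUSH 33 : [0, 33]
SUB     : [-33]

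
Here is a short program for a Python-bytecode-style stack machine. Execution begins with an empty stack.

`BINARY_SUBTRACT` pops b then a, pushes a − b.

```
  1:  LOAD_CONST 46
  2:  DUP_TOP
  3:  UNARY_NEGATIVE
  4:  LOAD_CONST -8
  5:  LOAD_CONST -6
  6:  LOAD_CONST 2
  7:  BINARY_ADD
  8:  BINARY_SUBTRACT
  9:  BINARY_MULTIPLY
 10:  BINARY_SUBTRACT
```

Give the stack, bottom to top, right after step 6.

LOAD_CONST 46  -> [46]
DUP_TOP        -> [46, 46]
UNARY_NEGATIVE -> [46, -46]
LOAD_CONST -8  -> [46, -46, -8]
LOAD_CONST -6  -> [46, -46, -8, -6]
LOAD_CONST 2   -> [46, -46, -8, -6, 2]

[46, -46, -8, -6, 2]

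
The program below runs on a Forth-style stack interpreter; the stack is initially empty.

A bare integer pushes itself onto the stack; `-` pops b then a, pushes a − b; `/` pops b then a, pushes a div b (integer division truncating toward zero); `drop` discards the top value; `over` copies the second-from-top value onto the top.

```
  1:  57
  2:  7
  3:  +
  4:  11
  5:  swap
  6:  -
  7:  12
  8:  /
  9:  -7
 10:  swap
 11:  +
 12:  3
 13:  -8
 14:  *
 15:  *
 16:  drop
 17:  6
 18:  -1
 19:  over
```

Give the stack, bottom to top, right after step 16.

[]

57   : 57
7    : 57 7
+    : 64
11   : 64 11
swap : 11 64
-    : -53
12   : -53 12
/    : -4
-7   : -4 -7
swap : -7 -4
+    : -11
3    : -11 3
-8   : -11 3 -8
*    : -11 -24
*    : 264
drop : (empty)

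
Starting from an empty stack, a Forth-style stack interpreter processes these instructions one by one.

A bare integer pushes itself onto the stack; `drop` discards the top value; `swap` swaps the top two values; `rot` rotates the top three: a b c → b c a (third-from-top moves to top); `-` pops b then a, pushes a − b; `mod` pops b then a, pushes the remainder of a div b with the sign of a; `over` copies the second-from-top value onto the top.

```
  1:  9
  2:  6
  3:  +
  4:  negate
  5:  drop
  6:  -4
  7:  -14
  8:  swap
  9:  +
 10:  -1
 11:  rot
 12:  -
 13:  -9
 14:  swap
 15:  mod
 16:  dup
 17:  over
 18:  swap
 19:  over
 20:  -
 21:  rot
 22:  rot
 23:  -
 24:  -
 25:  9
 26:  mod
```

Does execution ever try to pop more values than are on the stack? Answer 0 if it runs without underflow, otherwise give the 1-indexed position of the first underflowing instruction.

11

9      → [9]
6      → [9, 6]
+      → [15]
negate → [-15]
drop   → []
-4     → [-4]
-14    → [-4, -14]
swap   → [-14, -4]
+      → [-18]
-1     → [-18, -1]
rot  — needs 3 operands, stack has 2 → underflow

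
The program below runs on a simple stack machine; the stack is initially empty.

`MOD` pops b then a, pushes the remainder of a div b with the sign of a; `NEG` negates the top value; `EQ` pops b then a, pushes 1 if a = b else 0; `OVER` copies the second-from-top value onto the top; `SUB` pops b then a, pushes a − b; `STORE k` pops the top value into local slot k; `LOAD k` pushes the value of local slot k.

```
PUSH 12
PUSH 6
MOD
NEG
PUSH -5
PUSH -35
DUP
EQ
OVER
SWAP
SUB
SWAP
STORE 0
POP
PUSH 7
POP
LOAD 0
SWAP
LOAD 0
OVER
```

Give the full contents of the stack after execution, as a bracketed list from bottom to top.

PUSH 12  : 12
PUSH 6   : 12 6
MOD      : 0
NEG      : 0
PUSH -5  : 0 -5
PUSH -35 : 0 -5 -35
DUP      : 0 -5 -35 -35
EQ       : 0 -5 1
OVER     : 0 -5 1 -5
SWAP     : 0 -5 -5 1
SUB      : 0 -5 -6
SWAP     : 0 -6 -5
STORE 0  : 0 -6
POP      : 0
PUSH 7   : 0 7
POP      : 0
LOAD 0   : 0 -5
SWAP     : -5 0
LOAD 0   : -5 0 -5
OVER     : -5 0 -5 0

[-5, 0, -5, 0]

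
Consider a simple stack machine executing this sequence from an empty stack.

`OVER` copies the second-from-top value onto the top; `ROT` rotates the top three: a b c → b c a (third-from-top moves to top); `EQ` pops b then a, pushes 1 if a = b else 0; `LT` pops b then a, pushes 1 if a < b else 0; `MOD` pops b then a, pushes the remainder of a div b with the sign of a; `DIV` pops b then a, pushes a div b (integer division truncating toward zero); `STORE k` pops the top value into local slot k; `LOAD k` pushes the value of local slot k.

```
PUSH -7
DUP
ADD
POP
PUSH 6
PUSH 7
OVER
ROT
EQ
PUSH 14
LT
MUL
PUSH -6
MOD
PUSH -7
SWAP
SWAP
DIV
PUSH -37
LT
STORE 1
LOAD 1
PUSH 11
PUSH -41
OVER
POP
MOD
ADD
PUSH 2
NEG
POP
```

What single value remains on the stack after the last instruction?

PUSH -7  : [-7]
DUP      : [-7, -7]
ADD      : [-14]
POP      : []
PUSH 6   : [6]
PUSH 7   : [6, 7]
OVER     : [6, 7, 6]
ROT      : [7, 6, 6]
EQ       : [7, 1]
PUSH 14  : [7, 1, 14]
LT       : [7, 1]
MUL      : [7]
PUSH -6  : [7, -6]
MOD      : [1]
PUSH -7  : [1, -7]
SWAP     : [-7, 1]
SWAP     : [1, -7]
DIV      : [0]
PUSH -37 : [0, -37]
LT       : [0]
STORE 1  : []
LOAD 1   : [0]
PUSH 11  : [0, 11]
PUSH -41 : [0, 11, -41]
OVER     : [0, 11, -41, 11]
POP      : [0, 11, -41]
MOD      : [0, 11]
ADD      : [11]
PUSH 2   : [11, 2]
NEG      : [11, -2]
POP      : [11]

11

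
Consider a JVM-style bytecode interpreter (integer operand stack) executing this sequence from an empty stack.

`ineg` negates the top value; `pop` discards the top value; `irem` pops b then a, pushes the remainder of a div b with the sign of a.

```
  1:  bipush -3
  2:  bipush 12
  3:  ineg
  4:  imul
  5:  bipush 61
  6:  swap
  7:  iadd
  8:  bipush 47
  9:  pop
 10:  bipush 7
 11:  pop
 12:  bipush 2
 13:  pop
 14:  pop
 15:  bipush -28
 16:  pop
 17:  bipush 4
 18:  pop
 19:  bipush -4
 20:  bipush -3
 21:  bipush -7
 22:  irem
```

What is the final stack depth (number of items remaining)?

bipush -3  -> -3
bipush 12  -> -3 12
ineg       -> -3 -12
imul       -> 36
bipush 61  -> 36 61
swap       -> 61 36
iadd       -> 97
bipush 47  -> 97 47
pop        -> 97
bipush 7   -> 97 7
pop        -> 97
bipush 2   -> 97 2
pop        -> 97
pop        -> (empty)
bipush -28 -> -28
pop        -> (empty)
bipush 4   -> 4
pop        -> (empty)
bipush -4  -> -4
bipush -3  -> -4 -3
bipush -7  -> -4 -3 -7
irem       -> -4 -3

2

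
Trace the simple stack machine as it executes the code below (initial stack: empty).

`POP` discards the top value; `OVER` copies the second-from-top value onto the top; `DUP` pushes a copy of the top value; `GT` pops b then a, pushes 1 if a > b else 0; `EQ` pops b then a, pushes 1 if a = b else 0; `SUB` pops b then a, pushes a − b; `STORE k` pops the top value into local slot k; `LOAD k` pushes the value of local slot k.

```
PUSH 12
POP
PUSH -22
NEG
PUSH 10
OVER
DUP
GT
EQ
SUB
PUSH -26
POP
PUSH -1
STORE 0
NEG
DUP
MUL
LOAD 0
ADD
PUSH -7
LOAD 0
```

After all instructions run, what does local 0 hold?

PUSH 12  -> [12]
POP      -> []
PUSH -22 -> [-22]
NEG      -> [22]
PUSH 10  -> [22, 10]
OVER     -> [22, 10, 22]
DUP      -> [22, 10, 22, 22]
GT       -> [22, 10, 0]
EQ       -> [22, 0]
SUB      -> [22]
PUSH -26 -> [22, -26]
POP      -> [22]
PUSH -1  -> [22, -1]
STORE 0  -> [22]
NEG      -> [-22]
DUP      -> [-22, -22]
MUL      -> [484]
LOAD 0   -> [484, -1]
ADD      -> [483]
PUSH -7  -> [483, -7]
LOAD 0   -> [483, -7, -1]

-1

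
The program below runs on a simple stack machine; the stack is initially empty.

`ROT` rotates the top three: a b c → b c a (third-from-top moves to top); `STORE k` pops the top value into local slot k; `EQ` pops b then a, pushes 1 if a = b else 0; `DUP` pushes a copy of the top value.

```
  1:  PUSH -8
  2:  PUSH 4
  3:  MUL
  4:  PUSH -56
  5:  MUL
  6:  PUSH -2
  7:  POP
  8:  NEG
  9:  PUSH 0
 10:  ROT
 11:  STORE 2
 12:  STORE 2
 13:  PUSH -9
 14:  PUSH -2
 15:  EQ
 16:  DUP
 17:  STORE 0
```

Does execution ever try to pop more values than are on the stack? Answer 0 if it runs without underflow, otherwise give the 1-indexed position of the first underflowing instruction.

10

PUSH -8   [-8]
PUSH 4    [-8, 4]
MUL       [-32]
PUSH -56  [-32, -56]
MUL       [1792]
PUSH -2   [1792, -2]
POP       [1792]
NEG       [-1792]
PUSH 0    [-1792, 0]
ROT  — needs 3 operands, stack has 2 → underflow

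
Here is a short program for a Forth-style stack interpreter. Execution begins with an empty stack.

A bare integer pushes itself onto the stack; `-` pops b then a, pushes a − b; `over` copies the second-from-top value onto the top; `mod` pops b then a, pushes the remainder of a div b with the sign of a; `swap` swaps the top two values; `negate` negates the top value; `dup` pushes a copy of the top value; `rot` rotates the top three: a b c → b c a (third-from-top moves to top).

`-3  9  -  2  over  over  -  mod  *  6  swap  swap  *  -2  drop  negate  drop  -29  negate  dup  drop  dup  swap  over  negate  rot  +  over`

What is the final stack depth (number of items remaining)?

3

-3     -> [-3]
9      -> [-3, 9]
-      -> [-12]
2      -> [-12, 2]
over   -> [-12, 2, -12]
over   -> [-12, 2, -12, 2]
-      -> [-12, 2, -14]
mod    -> [-12, 2]
*      -> [-24]
6      -> [-24, 6]
swap   -> [6, -24]
swap   -> [-24, 6]
*      -> [-144]
-2     -> [-144, -2]
drop   -> [-144]
negate -> [144]
drop   -> []
-29    -> [-29]
negate -> [29]
dup    -> [29, 29]
drop   -> [29]
dup    -> [29, 29]
swap   -> [29, 29]
over   -> [29, 29, 29]
negate -> [29, 29, -29]
rot    -> [29, -29, 29]
+      -> [29, 0]
over   -> [29, 0, 29]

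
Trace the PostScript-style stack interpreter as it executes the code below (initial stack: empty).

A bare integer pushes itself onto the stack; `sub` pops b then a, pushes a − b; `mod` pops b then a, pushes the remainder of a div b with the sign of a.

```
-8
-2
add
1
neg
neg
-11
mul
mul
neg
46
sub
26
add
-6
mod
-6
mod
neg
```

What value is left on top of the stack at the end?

-8  → [-8]
-2  → [-8, -2]
add → [-10]
1   → [-10, 1]
neg → [-10, -1]
neg → [-10, 1]
-11 → [-10, 1, -11]
mul → [-10, -11]
mul → [110]
neg → [-110]
46  → [-110, 46]
sub → [-156]
26  → [-156, 26]
add → [-130]
-6  → [-130, -6]
mod → [-4]
-6  → [-4, -6]
mod → [-4]
neg → [4]

4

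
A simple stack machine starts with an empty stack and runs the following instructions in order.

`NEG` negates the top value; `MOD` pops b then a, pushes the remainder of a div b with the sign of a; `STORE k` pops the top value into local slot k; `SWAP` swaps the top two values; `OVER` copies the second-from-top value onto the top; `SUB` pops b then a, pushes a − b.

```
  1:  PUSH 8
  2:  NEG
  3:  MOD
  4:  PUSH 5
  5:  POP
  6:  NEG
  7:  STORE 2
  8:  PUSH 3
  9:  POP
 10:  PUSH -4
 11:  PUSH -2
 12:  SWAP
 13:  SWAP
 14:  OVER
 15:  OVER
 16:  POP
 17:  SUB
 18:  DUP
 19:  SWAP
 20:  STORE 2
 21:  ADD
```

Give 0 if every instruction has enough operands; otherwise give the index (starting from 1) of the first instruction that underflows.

PUSH 8 -> [8]
NEG    -> [-8]
MOD  — needs 2 operands, stack has 1 → underflow

3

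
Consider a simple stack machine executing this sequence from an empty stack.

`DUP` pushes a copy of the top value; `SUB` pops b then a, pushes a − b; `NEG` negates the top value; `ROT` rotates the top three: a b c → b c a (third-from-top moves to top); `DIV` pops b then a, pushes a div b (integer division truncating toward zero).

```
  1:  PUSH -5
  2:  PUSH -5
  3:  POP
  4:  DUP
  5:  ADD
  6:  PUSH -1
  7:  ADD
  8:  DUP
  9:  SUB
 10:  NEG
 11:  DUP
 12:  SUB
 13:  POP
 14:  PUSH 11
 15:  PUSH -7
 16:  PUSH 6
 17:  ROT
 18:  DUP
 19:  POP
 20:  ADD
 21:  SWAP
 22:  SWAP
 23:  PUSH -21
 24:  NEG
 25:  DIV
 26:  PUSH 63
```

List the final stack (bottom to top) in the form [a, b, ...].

[-7, 0, 63]

PUSH -5  → [-5]
PUSH -5  → [-5, -5]
POP      → [-5]
DUP      → [-5, -5]
ADD      → [-10]
PUSH -1  → [-10, -1]
ADD      → [-11]
DUP      → [-11, -11]
SUB      → [0]
NEG      → [0]
DUP      → [0, 0]
SUB      → [0]
POP      → []
PUSH 11  → [11]
PUSH -7  → [11, -7]
PUSH 6   → [11, -7, 6]
ROT      → [-7, 6, 11]
DUP      → [-7, 6, 11, 11]
POP      → [-7, 6, 11]
ADD      → [-7, 17]
SWAP     → [17, -7]
SWAP     → [-7, 17]
PUSH -21 → [-7, 17, -21]
NEG      → [-7, 17, 21]
DIV      → [-7, 0]
PUSH 63  → [-7, 0, 63]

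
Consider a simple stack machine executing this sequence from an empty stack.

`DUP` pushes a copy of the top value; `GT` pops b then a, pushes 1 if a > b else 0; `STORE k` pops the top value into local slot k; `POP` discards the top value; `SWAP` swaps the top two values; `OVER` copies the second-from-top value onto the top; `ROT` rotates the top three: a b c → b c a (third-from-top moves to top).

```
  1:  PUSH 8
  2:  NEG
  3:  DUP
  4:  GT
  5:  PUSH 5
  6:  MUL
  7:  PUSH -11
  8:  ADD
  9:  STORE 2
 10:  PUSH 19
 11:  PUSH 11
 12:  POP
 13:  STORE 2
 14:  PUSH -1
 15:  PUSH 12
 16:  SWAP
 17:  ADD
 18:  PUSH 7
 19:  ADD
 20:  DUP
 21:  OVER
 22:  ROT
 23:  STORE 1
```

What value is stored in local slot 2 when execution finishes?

PUSH 8   -> [8]
NEG      -> [-8]
DUP      -> [-8, -8]
GT       -> [0]
PUSH 5   -> [0, 5]
MUL      -> [0]
PUSH -11 -> [0, -11]
ADD      -> [-11]
STORE 2  -> []
PUSH 19  -> [19]
PUSH 11  -> [19, 11]
POP      -> [19]
STORE 2  -> []
PUSH -1  -> [-1]
PUSH 12  -> [-1, 12]
SWAP     -> [12, -1]
ADD      -> [11]
PUSH 7   -> [11, 7]
ADD      -> [18]
DUP      -> [18, 18]
OVER     -> [18, 18, 18]
ROT      -> [18, 18, 18]
STORE 1  -> [18, 18]

19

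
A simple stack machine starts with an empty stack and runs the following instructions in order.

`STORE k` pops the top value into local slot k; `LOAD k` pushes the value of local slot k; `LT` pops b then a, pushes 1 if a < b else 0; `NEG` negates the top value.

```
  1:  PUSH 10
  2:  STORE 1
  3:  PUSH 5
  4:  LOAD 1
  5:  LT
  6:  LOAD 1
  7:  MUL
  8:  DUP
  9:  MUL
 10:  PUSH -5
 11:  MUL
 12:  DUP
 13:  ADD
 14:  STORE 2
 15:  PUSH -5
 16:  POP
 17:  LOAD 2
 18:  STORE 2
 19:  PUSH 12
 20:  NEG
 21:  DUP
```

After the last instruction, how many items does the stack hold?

PUSH 10 -> [10]
STORE 1 -> []
PUSH 5  -> [5]
LOAD 1  -> [5, 10]
LT      -> [1]
LOAD 1  -> [1, 10]
MUL     -> [10]
DUP     -> [10, 10]
MUL     -> [100]
PUSH -5 -> [100, -5]
MUL     -> [-500]
DUP     -> [-500, -500]
ADD     -> [-1000]
STORE 2 -> []
PUSH -5 -> [-5]
POP     -> []
LOAD 2  -> [-1000]
STORE 2 -> []
PUSH 12 -> [12]
NEG     -> [-12]
DUP     -> [-12, -12]

2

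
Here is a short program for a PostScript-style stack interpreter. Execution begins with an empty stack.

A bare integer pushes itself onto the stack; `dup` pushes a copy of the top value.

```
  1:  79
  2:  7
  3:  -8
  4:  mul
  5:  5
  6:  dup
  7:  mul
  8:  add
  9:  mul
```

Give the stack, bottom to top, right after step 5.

79  → [79]
7   → [79, 7]
-8  → [79, 7, -8]
mul → [79, -56]
5   → [79, -56, 5]

[79, -56, 5]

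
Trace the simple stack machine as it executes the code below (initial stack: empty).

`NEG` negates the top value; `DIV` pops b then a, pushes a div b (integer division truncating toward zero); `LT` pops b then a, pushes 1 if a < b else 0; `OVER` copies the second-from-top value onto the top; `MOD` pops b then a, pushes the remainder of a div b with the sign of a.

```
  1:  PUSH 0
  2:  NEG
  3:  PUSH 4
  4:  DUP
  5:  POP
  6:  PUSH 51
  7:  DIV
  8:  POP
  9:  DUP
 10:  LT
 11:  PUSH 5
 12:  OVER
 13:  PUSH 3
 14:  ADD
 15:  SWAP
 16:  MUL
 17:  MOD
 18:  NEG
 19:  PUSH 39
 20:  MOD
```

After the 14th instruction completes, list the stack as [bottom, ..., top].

PUSH 0   0
NEG      0
PUSH 4   0 4
DUP      0 4 4
POP      0 4
PUSH 51  0 4 51
DIV      0 0
POP      0
DUP      0 0
LT       0
PUSH 5   0 5
OVER     0 5 0
PUSH 3   0 5 0 3
ADD      0 5 3

[0, 5, 3]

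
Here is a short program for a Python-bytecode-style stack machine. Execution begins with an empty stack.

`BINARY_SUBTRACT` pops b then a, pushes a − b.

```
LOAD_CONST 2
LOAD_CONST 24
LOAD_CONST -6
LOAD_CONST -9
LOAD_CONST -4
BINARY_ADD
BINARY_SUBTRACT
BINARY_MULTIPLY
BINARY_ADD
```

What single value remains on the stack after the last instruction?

LOAD_CONST 2    : 2
LOAD_CONST 24   : 2 24
LOAD_CONST -6   : 2 24 -6
LOAD_CONST -9   : 2 24 -6 -9
LOAD_CONST -4   : 2 24 -6 -9 -4
BINARY_ADD      : 2 24 -6 -13
BINARY_SUBTRACT : 2 24 7
BINARY_MULTIPLY : 2 168
BINARY_ADD      : 170

170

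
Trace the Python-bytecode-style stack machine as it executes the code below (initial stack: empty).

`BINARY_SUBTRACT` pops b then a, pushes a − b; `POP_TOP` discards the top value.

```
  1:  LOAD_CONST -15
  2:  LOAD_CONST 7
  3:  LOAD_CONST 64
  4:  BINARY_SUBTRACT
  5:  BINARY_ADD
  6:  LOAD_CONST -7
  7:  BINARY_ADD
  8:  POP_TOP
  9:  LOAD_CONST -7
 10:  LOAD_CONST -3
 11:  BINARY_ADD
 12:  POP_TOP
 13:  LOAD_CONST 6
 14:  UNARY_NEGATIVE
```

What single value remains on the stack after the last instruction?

-6

LOAD_CONST -15   [-15]
LOAD_CONST 7     [-15, 7]
LOAD_CONST 64    [-15, 7, 64]
BINARY_SUBTRACT  [-15, -57]
BINARY_ADD       [-72]
LOAD_CONST -7    [-72, -7]
BINARY_ADD       [-79]
POP_TOP          []
LOAD_CONST -7    [-7]
LOAD_CONST -3    [-7, -3]
BINARY_ADD       [-10]
POP_TOP          []
LOAD_CONST 6     [6]
UNARY_NEGATIVE   [-6]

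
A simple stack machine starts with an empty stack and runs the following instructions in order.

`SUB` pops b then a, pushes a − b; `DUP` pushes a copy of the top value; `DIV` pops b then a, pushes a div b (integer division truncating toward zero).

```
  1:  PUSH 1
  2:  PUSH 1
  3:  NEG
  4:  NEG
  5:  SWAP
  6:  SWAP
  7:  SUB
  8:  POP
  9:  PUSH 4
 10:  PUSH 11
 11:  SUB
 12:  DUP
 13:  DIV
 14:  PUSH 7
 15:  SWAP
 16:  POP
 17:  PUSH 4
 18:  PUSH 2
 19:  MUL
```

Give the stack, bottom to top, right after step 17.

[7, 4]

PUSH 1  → [1]
PUSH 1  → [1, 1]
NEG     → [1, -1]
NEG     → [1, 1]
SWAP    → [1, 1]
SWAP    → [1, 1]
SUB     → [0]
POP     → []
PUSH 4  → [4]
PUSH 11 → [4, 11]
SUB     → [-7]
DUP     → [-7, -7]
DIV     → [1]
PUSH 7  → [1, 7]
SWAP    → [7, 1]
POP     → [7]
PUSH 4  → [7, 4]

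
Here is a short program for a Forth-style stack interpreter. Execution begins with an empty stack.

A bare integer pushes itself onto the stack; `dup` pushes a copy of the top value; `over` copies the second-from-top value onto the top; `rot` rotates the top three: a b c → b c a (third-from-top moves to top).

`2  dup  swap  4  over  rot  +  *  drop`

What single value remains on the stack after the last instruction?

2

2    -> [2]
dup  -> [2, 2]
swap -> [2, 2]
4    -> [2, 2, 4]
over -> [2, 2, 4, 2]
rot  -> [2, 4, 2, 2]
+    -> [2, 4, 4]
*    -> [2, 16]
drop -> [2]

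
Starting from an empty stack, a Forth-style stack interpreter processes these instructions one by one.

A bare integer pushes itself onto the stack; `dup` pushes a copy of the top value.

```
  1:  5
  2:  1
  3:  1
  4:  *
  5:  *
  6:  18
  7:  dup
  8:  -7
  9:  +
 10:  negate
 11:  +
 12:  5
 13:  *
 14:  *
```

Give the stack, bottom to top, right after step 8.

5   : [5]
1   : [5, 1]
1   : [5, 1, 1]
*   : [5, 1]
*   : [5]
18  : [5, 18]
dup : [5, 18, 18]
-7  : [5, 18, 18, -7]

[5, 18, 18, -7]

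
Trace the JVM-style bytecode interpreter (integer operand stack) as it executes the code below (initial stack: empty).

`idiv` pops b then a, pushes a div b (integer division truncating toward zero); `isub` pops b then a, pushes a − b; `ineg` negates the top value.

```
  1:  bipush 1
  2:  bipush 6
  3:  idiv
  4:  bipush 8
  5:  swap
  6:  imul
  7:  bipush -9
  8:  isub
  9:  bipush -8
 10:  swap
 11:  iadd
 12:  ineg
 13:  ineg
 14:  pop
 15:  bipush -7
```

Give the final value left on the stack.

bipush 1  -> [1]
bipush 6  -> [1, 6]
idiv      -> [0]
bipush 8  -> [0, 8]
swap      -> [8, 0]
imul      -> [0]
bipush -9 -> [0, -9]
isub      -> [9]
bipush -8 -> [9, -8]
swap      -> [-8, 9]
iadd      -> [1]
ineg      -> [-1]
ineg      -> [1]
pop       -> []
bipush -7 -> [-7]

-7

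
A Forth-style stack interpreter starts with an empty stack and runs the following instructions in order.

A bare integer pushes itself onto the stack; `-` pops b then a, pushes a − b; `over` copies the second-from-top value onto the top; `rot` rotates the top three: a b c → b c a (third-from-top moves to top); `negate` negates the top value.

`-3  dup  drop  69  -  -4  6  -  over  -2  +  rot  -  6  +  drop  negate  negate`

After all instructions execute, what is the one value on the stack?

-3     → -3
dup    → -3 -3
drop   → -3
69     → -3 69
-      → -72
-4     → -72 -4
6      → -72 -4 6
-      → -72 -10
over   → -72 -10 -72
-2     → -72 -10 -72 -2
+      → -72 -10 -74
rot    → -10 -74 -72
-      → -10 -2
6      → -10 -2 6
+      → -10 4
drop   → -10
negate → 10
negate → -10

-10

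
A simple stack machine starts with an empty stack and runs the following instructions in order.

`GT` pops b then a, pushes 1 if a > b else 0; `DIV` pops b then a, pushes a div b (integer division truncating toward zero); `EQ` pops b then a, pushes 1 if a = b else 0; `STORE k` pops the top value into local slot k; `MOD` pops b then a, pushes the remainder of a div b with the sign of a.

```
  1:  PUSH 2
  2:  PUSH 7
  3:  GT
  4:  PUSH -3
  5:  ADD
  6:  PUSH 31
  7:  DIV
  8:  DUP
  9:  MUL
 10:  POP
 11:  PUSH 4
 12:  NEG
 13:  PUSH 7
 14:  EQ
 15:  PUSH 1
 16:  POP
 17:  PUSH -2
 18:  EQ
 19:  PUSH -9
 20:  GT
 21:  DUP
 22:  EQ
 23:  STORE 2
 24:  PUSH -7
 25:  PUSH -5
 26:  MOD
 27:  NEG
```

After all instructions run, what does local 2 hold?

1

PUSH 2  → [2]
PUSH 7  → [2, 7]
GT      → [0]
PUSH -3 → [0, -3]
ADD     → [-3]
PUSH 31 → [-3, 31]
DIV     → [0]
DUP     → [0, 0]
MUL     → [0]
POP     → []
PUSH 4  → [4]
NEG     → [-4]
PUSH 7  → [-4, 7]
EQ      → [0]
PUSH 1  → [0, 1]
POP     → [0]
PUSH -2 → [0, -2]
EQ      → [0]
PUSH -9 → [0, -9]
GT      → [1]
DUP     → [1, 1]
EQ      → [1]
STORE 2 → []
PUSH -7 → [-7]
PUSH -5 → [-7, -5]
MOD     → [-2]
NEG     → [2]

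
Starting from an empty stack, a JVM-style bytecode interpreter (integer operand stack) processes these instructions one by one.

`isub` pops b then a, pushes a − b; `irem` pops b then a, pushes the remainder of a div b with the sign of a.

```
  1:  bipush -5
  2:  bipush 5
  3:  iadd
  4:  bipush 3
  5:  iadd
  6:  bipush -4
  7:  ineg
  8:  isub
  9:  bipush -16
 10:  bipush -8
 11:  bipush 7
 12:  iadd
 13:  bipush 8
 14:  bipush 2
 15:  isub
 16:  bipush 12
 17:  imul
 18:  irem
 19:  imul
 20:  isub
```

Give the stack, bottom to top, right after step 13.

[-1, -16, -1, 8]

bipush -5  → [-5]
bipush 5   → [-5, 5]
iadd       → [0]
bipush 3   → [0, 3]
iadd       → [3]
bipush -4  → [3, -4]
ineg       → [3, 4]
isub       → [-1]
bipush -16 → [-1, -16]
bipush -8  → [-1, -16, -8]
bipush 7   → [-1, -16, -8, 7]
iadd       → [-1, -16, -1]
bipush 8   → [-1, -16, -1, 8]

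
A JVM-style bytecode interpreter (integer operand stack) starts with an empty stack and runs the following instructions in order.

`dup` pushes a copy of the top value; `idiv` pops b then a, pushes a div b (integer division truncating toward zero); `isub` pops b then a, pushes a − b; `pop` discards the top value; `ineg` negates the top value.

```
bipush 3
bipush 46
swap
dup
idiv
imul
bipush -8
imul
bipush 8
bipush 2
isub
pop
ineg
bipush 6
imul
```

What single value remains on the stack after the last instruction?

2208

bipush 3   3
bipush 46  3 46
swap       46 3
dup        46 3 3
idiv       46 1
imul       46
bipush -8  46 -8
imul       -368
bipush 8   -368 8
bipush 2   -368 8 2
isub       -368 6
pop        -368
ineg       368
bipush 6   368 6
imul       2208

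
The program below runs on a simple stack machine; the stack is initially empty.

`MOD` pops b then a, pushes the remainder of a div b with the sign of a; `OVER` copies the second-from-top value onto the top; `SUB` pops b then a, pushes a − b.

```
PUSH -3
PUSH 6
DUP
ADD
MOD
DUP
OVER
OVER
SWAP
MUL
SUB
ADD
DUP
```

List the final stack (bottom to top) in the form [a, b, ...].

PUSH -3 : -3
PUSH 6  : -3 6
DUP     : -3 6 6
ADD     : -3 12
MOD     : -3
DUP     : -3 -3
OVER    : -3 -3 -3
OVER    : -3 -3 -3 -3
SWAP    : -3 -3 -3 -3
MUL     : -3 -3 9
SUB     : -3 -12
ADD     : -15
DUP     : -15 -15

[-15, -15]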